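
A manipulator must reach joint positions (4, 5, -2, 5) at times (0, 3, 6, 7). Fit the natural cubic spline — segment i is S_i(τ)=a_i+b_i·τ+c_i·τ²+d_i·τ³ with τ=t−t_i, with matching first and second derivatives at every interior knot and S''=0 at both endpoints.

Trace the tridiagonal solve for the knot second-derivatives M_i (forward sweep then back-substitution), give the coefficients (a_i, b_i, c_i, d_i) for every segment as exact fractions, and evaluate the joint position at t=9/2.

Δ: Δ0=1/3, Δ1=-7/3, Δ2=7
row 1: diag=12, rhs=-16; c'=1/4, d'=-4/3
row 2: denom=8−3·1/4=29/4; d'=(56−3·-4/3)/(29/4)=240/29
back: M2=240/29
back: M1=-4/3−1/4·240/29=-296/87
M: M0=0, M1=-296/87, M2=240/29, M3=0
seg 0: a=4, c=M0/2=0, d=(M1−M0)/(6·3)=-148/783, b=Δ0−h0·(2M0+M1)/6=59/29
seg 1: a=5, c=M1/2=-148/87, d=(M2−M1)/(6·3)=508/783, b=Δ1−h1·(2M1+M2)/6=-89/29
seg 2: a=-2, c=M2/2=120/29, d=(M3−M2)/(6·1)=-40/29, b=Δ2−h2·(2M2+M3)/6=123/29
t_q=9/2 → seg 1, τ=3/2; S=5+-89/29·τ+-148/87·τ²+508/783·τ³=-36/29

  seg 0: a=4 b=59/29 c=0 d=-148/783
  seg 1: a=5 b=-89/29 c=-148/87 d=508/783
  seg 2: a=-2 b=123/29 c=120/29 d=-40/29
S(9/2) = -36/29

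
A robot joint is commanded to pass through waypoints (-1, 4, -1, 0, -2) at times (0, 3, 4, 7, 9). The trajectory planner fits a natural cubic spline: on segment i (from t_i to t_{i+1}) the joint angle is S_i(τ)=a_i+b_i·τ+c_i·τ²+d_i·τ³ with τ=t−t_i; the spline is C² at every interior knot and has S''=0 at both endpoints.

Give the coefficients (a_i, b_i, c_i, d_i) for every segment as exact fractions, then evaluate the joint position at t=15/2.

  seg 0: a=-1 b=1261/279 c=0 d=-796/2511
  seg 1: a=4 b=-1127/279 c=-796/279 d=176/93
  seg 2: a=-1 b=-1135/279 c=788/279 d=-1136/2511
  seg 3: a=0 b=185/279 c=-116/93 d=58/279
S(15/2) = 17/372

Δ: Δ0=5/3, Δ1=-5, Δ2=1/3, Δ3=-1
row 1: diag=8, rhs=-40; c'=1/8, d'=-5
row 2: denom=8−1·1/8=63/8; d'=(32−1·-5)/(63/8)=296/63
row 3: denom=10−3·8/21=62/7; d'=(-8−3·296/63)/(62/7)=-232/93
back: M3=-232/93
back: M2=296/63−8/21·-232/93=1576/279
back: M1=-5−1/8·1576/279=-1592/279
M: M0=0, M1=-1592/279, M2=1576/279, M3=-232/93, M4=0
seg 0: a=-1, c=M0/2=0, d=(M1−M0)/(6·3)=-796/2511, b=Δ0−h0·(2M0+M1)/6=1261/279
seg 1: a=4, c=M1/2=-796/279, d=(M2−M1)/(6·1)=176/93, b=Δ1−h1·(2M1+M2)/6=-1127/279
seg 2: a=-1, c=M2/2=788/279, d=(M3−M2)/(6·3)=-1136/2511, b=Δ2−h2·(2M2+M3)/6=-1135/279
seg 3: a=0, c=M3/2=-116/93, d=(M4−M3)/(6·2)=58/279, b=Δ3−h3·(2M3+M4)/6=185/279
t_q=15/2 → seg 3, τ=1/2; S=0+185/279·τ+-116/93·τ²+58/279·τ³=17/372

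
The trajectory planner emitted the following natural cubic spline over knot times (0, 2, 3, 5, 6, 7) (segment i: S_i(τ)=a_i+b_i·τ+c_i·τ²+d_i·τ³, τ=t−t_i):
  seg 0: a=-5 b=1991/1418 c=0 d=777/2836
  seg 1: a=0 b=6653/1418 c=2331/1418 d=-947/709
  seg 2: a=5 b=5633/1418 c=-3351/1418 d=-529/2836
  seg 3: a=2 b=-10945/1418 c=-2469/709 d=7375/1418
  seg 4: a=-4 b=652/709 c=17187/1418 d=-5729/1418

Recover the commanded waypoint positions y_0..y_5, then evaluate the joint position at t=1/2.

y_0 = S_0(0) = a_0 = -5
y_1 = S_1(0) = a_1 = 0
y_2 = S_2(0) = a_2 = 5
y_3 = S_3(0) = a_3 = 2
y_4 = S_4(0) = a_4 = -4
y_5 = S_4(1) = 5
t_q=1/2 is in segment 0 (τ=1/2); S_0(τ)=-96735/22688

y_0=-5 y_1=0 y_2=5 y_3=2 y_4=-4 y_5=5
S(1/2) = -96735/22688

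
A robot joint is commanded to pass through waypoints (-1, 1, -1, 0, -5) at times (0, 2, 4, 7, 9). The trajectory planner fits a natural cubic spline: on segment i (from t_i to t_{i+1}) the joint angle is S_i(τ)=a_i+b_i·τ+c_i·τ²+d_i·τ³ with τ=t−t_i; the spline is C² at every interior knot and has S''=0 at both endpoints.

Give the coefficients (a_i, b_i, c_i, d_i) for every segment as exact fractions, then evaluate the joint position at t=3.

  seg 0: a=-1 b=1709/1032 c=0 d=-677/4128
  seg 1: a=1 b=-161/516 c=-677/688 d=1321/4128
  seg 2: a=-1 b=-421/1032 c=161/172 d=-79/344
  seg 3: a=0 b=-128/129 c=-389/344 d=389/2064
S(3) = 33/1376

Δ: Δ0=1, Δ1=-1, Δ2=1/3, Δ3=-5/2
row 1: diag=8, rhs=-12; c'=1/4, d'=-3/2
row 2: denom=10−2·1/4=19/2; d'=(8−2·-3/2)/(19/2)=22/19
row 3: denom=10−3·6/19=172/19; d'=(-17−3·22/19)/(172/19)=-389/172
back: M3=-389/172
back: M2=22/19−6/19·-389/172=161/86
back: M1=-3/2−1/4·161/86=-677/344
M: M0=0, M1=-677/344, M2=161/86, M3=-389/172, M4=0
seg 0: a=-1, c=M0/2=0, d=(M1−M0)/(6·2)=-677/4128, b=Δ0−h0·(2M0+M1)/6=1709/1032
seg 1: a=1, c=M1/2=-677/688, d=(M2−M1)/(6·2)=1321/4128, b=Δ1−h1·(2M1+M2)/6=-161/516
seg 2: a=-1, c=M2/2=161/172, d=(M3−M2)/(6·3)=-79/344, b=Δ2−h2·(2M2+M3)/6=-421/1032
seg 3: a=0, c=M3/2=-389/344, d=(M4−M3)/(6·2)=389/2064, b=Δ3−h3·(2M3+M4)/6=-128/129
t_q=3 → seg 1, τ=1; S=1+-161/516·τ+-677/688·τ²+1321/4128·τ³=33/1376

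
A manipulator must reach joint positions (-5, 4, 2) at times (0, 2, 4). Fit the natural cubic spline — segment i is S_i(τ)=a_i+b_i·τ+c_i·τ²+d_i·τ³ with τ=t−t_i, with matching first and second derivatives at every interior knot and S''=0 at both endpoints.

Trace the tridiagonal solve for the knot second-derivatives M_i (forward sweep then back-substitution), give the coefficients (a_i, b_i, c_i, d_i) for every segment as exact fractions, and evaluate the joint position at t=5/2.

  seg 0: a=-5 b=47/8 c=0 d=-11/32
  seg 1: a=4 b=7/4 c=-33/16 d=11/32
S(5/2) = 1127/256

Δ: Δ0=9/2, Δ1=-1
row 1: diag=8, rhs=-33; c'=1/4, d'=-33/8
back: M1=-33/8
M: M0=0, M1=-33/8, M2=0
seg 0: a=-5, c=M0/2=0, d=(M1−M0)/(6·2)=-11/32, b=Δ0−h0·(2M0+M1)/6=47/8
seg 1: a=4, c=M1/2=-33/16, d=(M2−M1)/(6·2)=11/32, b=Δ1−h1·(2M1+M2)/6=7/4
t_q=5/2 → seg 1, τ=1/2; S=4+7/4·τ+-33/16·τ²+11/32·τ³=1127/256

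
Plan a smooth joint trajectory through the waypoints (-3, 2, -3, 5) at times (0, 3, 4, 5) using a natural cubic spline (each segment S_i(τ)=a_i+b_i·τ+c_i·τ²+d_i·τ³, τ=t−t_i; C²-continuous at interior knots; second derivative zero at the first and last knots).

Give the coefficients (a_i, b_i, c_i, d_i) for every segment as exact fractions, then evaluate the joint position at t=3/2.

Δ: Δ0=5/3, Δ1=-5, Δ2=8
row 1: diag=8, rhs=-40; c'=1/8, d'=-5
row 2: denom=4−1·1/8=31/8; d'=(78−1·-5)/(31/8)=664/31
back: M2=664/31
back: M1=-5−1/8·664/31=-238/31
M: M0=0, M1=-238/31, M2=664/31, M3=0
seg 0: a=-3, c=M0/2=0, d=(M1−M0)/(6·3)=-119/279, b=Δ0−h0·(2M0+M1)/6=512/93
seg 1: a=2, c=M1/2=-119/31, d=(M2−M1)/(6·1)=451/93, b=Δ1−h1·(2M1+M2)/6=-559/93
seg 2: a=-3, c=M2/2=332/31, d=(M3−M2)/(6·1)=-332/93, b=Δ2−h2·(2M2+M3)/6=80/93
t_q=3/2 → seg 0, τ=3/2; S=-3+512/93·τ+0·τ²+-119/279·τ³=947/248

  seg 0: a=-3 b=512/93 c=0 d=-119/279
  seg 1: a=2 b=-559/93 c=-119/31 d=451/93
  seg 2: a=-3 b=80/93 c=332/31 d=-332/93
S(3/2) = 947/248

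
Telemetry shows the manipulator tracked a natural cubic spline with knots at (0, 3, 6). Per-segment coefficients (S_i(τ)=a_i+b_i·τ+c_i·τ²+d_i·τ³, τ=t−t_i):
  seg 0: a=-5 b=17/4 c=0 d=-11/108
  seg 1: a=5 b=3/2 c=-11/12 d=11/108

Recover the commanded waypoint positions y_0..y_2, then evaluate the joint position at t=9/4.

y_0=-5 y_1=5 y_2=4
S(9/4) = 871/256

y_0 = S_0(0) = a_0 = -5
y_1 = S_1(0) = a_1 = 5
y_2 = S_1(3) = 4
t_q=9/4 is in segment 0 (τ=9/4); S_0(τ)=871/256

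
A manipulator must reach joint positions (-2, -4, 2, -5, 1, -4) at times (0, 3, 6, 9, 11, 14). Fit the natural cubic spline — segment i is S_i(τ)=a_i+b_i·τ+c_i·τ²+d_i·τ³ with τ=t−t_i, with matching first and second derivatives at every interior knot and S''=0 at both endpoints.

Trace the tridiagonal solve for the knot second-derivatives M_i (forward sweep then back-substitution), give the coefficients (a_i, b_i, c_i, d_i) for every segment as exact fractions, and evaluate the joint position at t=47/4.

  seg 0: a=-2 b=-607/330 c=0 d=43/330
  seg 1: a=-4 b=277/165 c=129/110 d=-211/594
  seg 2: a=2 b=-289/330 c=-334/165 d=1523/2970
  seg 3: a=-5 b=136/165 c=57/22 d=-124/165
  seg 4: a=1 b=358/165 c=-211/110 d=211/990
S(47/4) = 11533/7040

Δ: Δ0=-2/3, Δ1=2, Δ2=-7/3, Δ3=3, Δ4=-5/3
row 1: diag=12, rhs=16; c'=1/4, d'=4/3
row 2: denom=12−3·1/4=45/4; d'=(-26−3·4/3)/(45/4)=-8/3
row 3: denom=10−3·4/15=46/5; d'=(32−3·-8/3)/(46/5)=100/23
row 4: denom=10−2·5/23=220/23; d'=(-28−2·100/23)/(220/23)=-211/55
back: M4=-211/55
back: M3=100/23−5/23·-211/55=57/11
back: M2=-8/3−4/15·57/11=-668/165
back: M1=4/3−1/4·-668/165=129/55
M: M0=0, M1=129/55, M2=-668/165, M3=57/11, M4=-211/55, M5=0
seg 0: a=-2, c=M0/2=0, d=(M1−M0)/(6·3)=43/330, b=Δ0−h0·(2M0+M1)/6=-607/330
seg 1: a=-4, c=M1/2=129/110, d=(M2−M1)/(6·3)=-211/594, b=Δ1−h1·(2M1+M2)/6=277/165
seg 2: a=2, c=M2/2=-334/165, d=(M3−M2)/(6·3)=1523/2970, b=Δ2−h2·(2M2+M3)/6=-289/330
seg 3: a=-5, c=M3/2=57/22, d=(M4−M3)/(6·2)=-124/165, b=Δ3−h3·(2M3+M4)/6=136/165
seg 4: a=1, c=M4/2=-211/110, d=(M5−M4)/(6·3)=211/990, b=Δ4−h4·(2M4+M5)/6=358/165
t_q=47/4 → seg 4, τ=3/4; S=1+358/165·τ+-211/110·τ²+211/990·τ³=11533/7040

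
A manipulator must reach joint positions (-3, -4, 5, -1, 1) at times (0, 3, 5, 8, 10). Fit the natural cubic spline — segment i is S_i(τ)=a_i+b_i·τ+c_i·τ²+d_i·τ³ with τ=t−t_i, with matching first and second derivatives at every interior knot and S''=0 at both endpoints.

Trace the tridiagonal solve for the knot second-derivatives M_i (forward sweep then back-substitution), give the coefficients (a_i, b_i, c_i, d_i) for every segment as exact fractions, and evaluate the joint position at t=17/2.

Δ: Δ0=-1/3, Δ1=9/2, Δ2=-2, Δ3=1
row 1: diag=10, rhs=29; c'=1/5, d'=29/10
row 2: denom=10−2·1/5=48/5; d'=(-39−2·29/10)/(48/5)=-14/3
row 3: denom=10−3·5/16=145/16; d'=(18−3·-14/3)/(145/16)=512/145
back: M3=512/145
back: M2=-14/3−5/16·512/145=-502/87
back: M1=29/10−1/5·-502/87=3527/870
M: M0=0, M1=3527/870, M2=-502/87, M3=512/145, M4=0
seg 0: a=-3, c=M0/2=0, d=(M1−M0)/(6·3)=3527/15660, b=Δ0−h0·(2M0+M1)/6=-1369/580
seg 1: a=-4, c=M1/2=3527/1740, d=(M2−M1)/(6·2)=-2849/3480, b=Δ1−h1·(2M1+M2)/6=1079/290
seg 2: a=5, c=M2/2=-251/87, d=(M3−M2)/(6·3)=2023/3915, b=Δ2−h2·(2M2+M3)/6=872/435
seg 3: a=-1, c=M3/2=256/145, d=(M4−M3)/(6·2)=-128/435, b=Δ3−h3·(2M3+M4)/6=-589/435
t_q=17/2 → seg 3, τ=1/2; S=-1+-589/435·τ+256/145·τ²+-128/435·τ³=-369/290

  seg 0: a=-3 b=-1369/580 c=0 d=3527/15660
  seg 1: a=-4 b=1079/290 c=3527/1740 d=-2849/3480
  seg 2: a=5 b=872/435 c=-251/87 d=2023/3915
  seg 3: a=-1 b=-589/435 c=256/145 d=-128/435
S(17/2) = -369/290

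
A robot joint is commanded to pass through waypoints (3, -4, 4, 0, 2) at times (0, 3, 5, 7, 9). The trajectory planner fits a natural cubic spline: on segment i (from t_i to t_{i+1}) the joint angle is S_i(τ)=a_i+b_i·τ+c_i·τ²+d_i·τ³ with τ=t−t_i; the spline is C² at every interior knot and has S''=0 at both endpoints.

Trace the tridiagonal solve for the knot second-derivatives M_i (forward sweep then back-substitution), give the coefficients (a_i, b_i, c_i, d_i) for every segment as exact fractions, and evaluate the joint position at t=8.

  seg 0: a=3 b=-1046/213 c=0 d=61/213
  seg 1: a=-4 b=601/213 c=183/71 d=-847/852
  seg 2: a=4 b=256/213 c=-481/142 d=761/852
  seg 3: a=0 b=-347/213 c=140/71 d=-70/213
S(8) = 1/71

Δ: Δ0=-7/3, Δ1=4, Δ2=-2, Δ3=1
row 1: diag=10, rhs=38; c'=1/5, d'=19/5
row 2: denom=8−2·1/5=38/5; d'=(-36−2·19/5)/(38/5)=-109/19
row 3: denom=8−2·5/19=142/19; d'=(18−2·-109/19)/(142/19)=280/71
back: M3=280/71
back: M2=-109/19−5/19·280/71=-481/71
back: M1=19/5−1/5·-481/71=366/71
M: M0=0, M1=366/71, M2=-481/71, M3=280/71, M4=0
seg 0: a=3, c=M0/2=0, d=(M1−M0)/(6·3)=61/213, b=Δ0−h0·(2M0+M1)/6=-1046/213
seg 1: a=-4, c=M1/2=183/71, d=(M2−M1)/(6·2)=-847/852, b=Δ1−h1·(2M1+M2)/6=601/213
seg 2: a=4, c=M2/2=-481/142, d=(M3−M2)/(6·2)=761/852, b=Δ2−h2·(2M2+M3)/6=256/213
seg 3: a=0, c=M3/2=140/71, d=(M4−M3)/(6·2)=-70/213, b=Δ3−h3·(2M3+M4)/6=-347/213
t_q=8 → seg 3, τ=1; S=0+-347/213·τ+140/71·τ²+-70/213·τ³=1/71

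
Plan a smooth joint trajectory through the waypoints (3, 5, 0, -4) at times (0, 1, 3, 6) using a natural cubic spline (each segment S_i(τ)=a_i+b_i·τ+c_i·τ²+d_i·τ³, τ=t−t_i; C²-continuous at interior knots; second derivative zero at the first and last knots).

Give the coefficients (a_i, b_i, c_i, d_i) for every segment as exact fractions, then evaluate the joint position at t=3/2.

Δ: Δ0=2, Δ1=-5/2, Δ2=-4/3
row 1: diag=6, rhs=-27; c'=1/3, d'=-9/2
row 2: denom=10−2·1/3=28/3; d'=(7−2·-9/2)/(28/3)=12/7
back: M2=12/7
back: M1=-9/2−1/3·12/7=-71/14
M: M0=0, M1=-71/14, M2=12/7, M3=0
seg 0: a=3, c=M0/2=0, d=(M1−M0)/(6·1)=-71/84, b=Δ0−h0·(2M0+M1)/6=239/84
seg 1: a=5, c=M1/2=-71/28, d=(M2−M1)/(6·2)=95/168, b=Δ1−h1·(2M1+M2)/6=13/42
seg 2: a=0, c=M2/2=6/7, d=(M3−M2)/(6·3)=-2/21, b=Δ2−h2·(2M2+M3)/6=-64/21
t_q=3/2 → seg 1, τ=1/2; S=5+13/42·τ+-71/28·τ²+95/168·τ³=2057/448

  seg 0: a=3 b=239/84 c=0 d=-71/84
  seg 1: a=5 b=13/42 c=-71/28 d=95/168
  seg 2: a=0 b=-64/21 c=6/7 d=-2/21
S(3/2) = 2057/448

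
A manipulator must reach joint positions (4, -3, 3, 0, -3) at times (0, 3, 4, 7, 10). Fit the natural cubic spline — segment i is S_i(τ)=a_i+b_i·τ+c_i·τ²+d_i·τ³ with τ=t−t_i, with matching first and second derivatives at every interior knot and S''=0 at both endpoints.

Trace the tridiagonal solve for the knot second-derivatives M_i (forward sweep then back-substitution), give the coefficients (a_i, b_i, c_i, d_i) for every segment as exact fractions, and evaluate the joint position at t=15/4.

  seg 0: a=4 b=-447/76 c=0 d=809/2052
  seg 1: a=-3 b=181/38 c=809/228 d=-527/228
  seg 2: a=3 b=1123/228 c=-193/57 d=965/2052
  seg 3: a=0 b=-307/114 c=193/228 d=-193/2052
S(15/4) = 7749/4864

Δ: Δ0=-7/3, Δ1=6, Δ2=-1, Δ3=-1
row 1: diag=8, rhs=50; c'=1/8, d'=25/4
row 2: denom=8−1·1/8=63/8; d'=(-42−1·25/4)/(63/8)=-386/63
row 3: denom=12−3·8/21=76/7; d'=(0−3·-386/63)/(76/7)=193/114
back: M3=193/114
back: M2=-386/63−8/21·193/114=-386/57
back: M1=25/4−1/8·-386/57=809/114
M: M0=0, M1=809/114, M2=-386/57, M3=193/114, M4=0
seg 0: a=4, c=M0/2=0, d=(M1−M0)/(6·3)=809/2052, b=Δ0−h0·(2M0+M1)/6=-447/76
seg 1: a=-3, c=M1/2=809/228, d=(M2−M1)/(6·1)=-527/228, b=Δ1−h1·(2M1+M2)/6=181/38
seg 2: a=3, c=M2/2=-193/57, d=(M3−M2)/(6·3)=965/2052, b=Δ2−h2·(2M2+M3)/6=1123/228
seg 3: a=0, c=M3/2=193/228, d=(M4−M3)/(6·3)=-193/2052, b=Δ3−h3·(2M3+M4)/6=-307/114
t_q=15/4 → seg 1, τ=3/4; S=-3+181/38·τ+809/228·τ²+-527/228·τ³=7749/4864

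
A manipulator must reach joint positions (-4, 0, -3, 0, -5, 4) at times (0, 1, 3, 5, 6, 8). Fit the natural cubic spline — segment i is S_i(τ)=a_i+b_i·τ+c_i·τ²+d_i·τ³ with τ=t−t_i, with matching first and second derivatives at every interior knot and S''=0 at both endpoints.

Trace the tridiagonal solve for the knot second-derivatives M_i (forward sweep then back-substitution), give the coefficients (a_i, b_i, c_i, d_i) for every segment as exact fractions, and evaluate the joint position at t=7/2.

  seg 0: a=-4 b=1849/349 c=0 d=-453/349
  seg 1: a=0 b=490/349 c=-1359/349 d=3409/2792
  seg 2: a=-3 b=335/698 c=4791/1396 d=-4079/2792
  seg 3: a=0 b=-1160/349 c=-3723/698 d=2553/698
  seg 4: a=-5 b=-2107/698 c=1968/349 d=-328/349
S(7/2) = -46563/22336

Δ: Δ0=4, Δ1=-3/2, Δ2=3/2, Δ3=-5, Δ4=9/2
row 1: diag=6, rhs=-33; c'=1/3, d'=-11/2
row 2: denom=8−2·1/3=22/3; d'=(18−2·-11/2)/(22/3)=87/22
row 3: denom=6−2·3/11=60/11; d'=(-39−2·87/22)/(60/11)=-43/5
row 4: denom=6−1·11/60=349/60; d'=(57−1·-43/5)/(349/60)=3936/349
back: M4=3936/349
back: M3=-43/5−11/60·3936/349=-3723/349
back: M2=87/22−3/11·-3723/349=4791/698
back: M1=-11/2−1/3·4791/698=-2718/349
M: M0=0, M1=-2718/349, M2=4791/698, M3=-3723/349, M4=3936/349, M5=0
seg 0: a=-4, c=M0/2=0, d=(M1−M0)/(6·1)=-453/349, b=Δ0−h0·(2M0+M1)/6=1849/349
seg 1: a=0, c=M1/2=-1359/349, d=(M2−M1)/(6·2)=3409/2792, b=Δ1−h1·(2M1+M2)/6=490/349
seg 2: a=-3, c=M2/2=4791/1396, d=(M3−M2)/(6·2)=-4079/2792, b=Δ2−h2·(2M2+M3)/6=335/698
seg 3: a=0, c=M3/2=-3723/698, d=(M4−M3)/(6·1)=2553/698, b=Δ3−h3·(2M3+M4)/6=-1160/349
seg 4: a=-5, c=M4/2=1968/349, d=(M5−M4)/(6·2)=-328/349, b=Δ4−h4·(2M4+M5)/6=-2107/698
t_q=7/2 → seg 2, τ=1/2; S=-3+335/698·τ+4791/1396·τ²+-4079/2792·τ³=-46563/22336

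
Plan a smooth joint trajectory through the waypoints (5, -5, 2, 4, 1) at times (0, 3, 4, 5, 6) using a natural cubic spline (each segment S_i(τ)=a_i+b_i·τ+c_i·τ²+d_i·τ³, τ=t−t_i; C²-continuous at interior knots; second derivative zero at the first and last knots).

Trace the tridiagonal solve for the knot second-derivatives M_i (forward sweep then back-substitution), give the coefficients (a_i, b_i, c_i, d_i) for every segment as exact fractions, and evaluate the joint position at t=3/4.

  seg 0: a=5 b=-1345/174 c=0 d=85/174
  seg 1: a=-5 b=475/87 c=255/58 d=-497/174
  seg 2: a=2 b=989/174 c=-121/29 d=85/174
  seg 3: a=4 b=-104/87 c=-157/58 d=157/174
S(3/4) = -2195/3712

Δ: Δ0=-10/3, Δ1=7, Δ2=2, Δ3=-3
row 1: diag=8, rhs=62; c'=1/8, d'=31/4
row 2: denom=4−1·1/8=31/8; d'=(-30−1·31/4)/(31/8)=-302/31
row 3: denom=4−1·8/31=116/31; d'=(-30−1·-302/31)/(116/31)=-157/29
back: M3=-157/29
back: M2=-302/31−8/31·-157/29=-242/29
back: M1=31/4−1/8·-242/29=255/29
M: M0=0, M1=255/29, M2=-242/29, M3=-157/29, M4=0
seg 0: a=5, c=M0/2=0, d=(M1−M0)/(6·3)=85/174, b=Δ0−h0·(2M0+M1)/6=-1345/174
seg 1: a=-5, c=M1/2=255/58, d=(M2−M1)/(6·1)=-497/174, b=Δ1−h1·(2M1+M2)/6=475/87
seg 2: a=2, c=M2/2=-121/29, d=(M3−M2)/(6·1)=85/174, b=Δ2−h2·(2M2+M3)/6=989/174
seg 3: a=4, c=M3/2=-157/58, d=(M4−M3)/(6·1)=157/174, b=Δ3−h3·(2M3+M4)/6=-104/87
t_q=3/4 → seg 0, τ=3/4; S=5+-1345/174·τ+0·τ²+85/174·τ³=-2195/3712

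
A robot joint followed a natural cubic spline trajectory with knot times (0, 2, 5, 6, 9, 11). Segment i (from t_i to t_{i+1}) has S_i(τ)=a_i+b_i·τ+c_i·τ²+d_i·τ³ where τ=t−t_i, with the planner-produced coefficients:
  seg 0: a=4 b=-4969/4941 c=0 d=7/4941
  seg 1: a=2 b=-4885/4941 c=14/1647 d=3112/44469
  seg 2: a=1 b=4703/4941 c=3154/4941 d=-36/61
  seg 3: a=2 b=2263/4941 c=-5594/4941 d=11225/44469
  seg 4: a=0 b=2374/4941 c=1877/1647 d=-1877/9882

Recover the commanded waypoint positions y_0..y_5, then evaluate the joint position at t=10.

y_0 = S_0(0) = a_0 = 4
y_1 = S_1(0) = a_1 = 2
y_2 = S_2(0) = a_2 = 1
y_3 = S_3(0) = a_3 = 2
y_4 = S_4(0) = a_4 = 0
y_5 = S_4(2) = 4
t_q=10 is in segment 4 (τ=1); S_4(τ)=4711/3294

y_0=4 y_1=2 y_2=1 y_3=2 y_4=0 y_5=4
S(10) = 4711/3294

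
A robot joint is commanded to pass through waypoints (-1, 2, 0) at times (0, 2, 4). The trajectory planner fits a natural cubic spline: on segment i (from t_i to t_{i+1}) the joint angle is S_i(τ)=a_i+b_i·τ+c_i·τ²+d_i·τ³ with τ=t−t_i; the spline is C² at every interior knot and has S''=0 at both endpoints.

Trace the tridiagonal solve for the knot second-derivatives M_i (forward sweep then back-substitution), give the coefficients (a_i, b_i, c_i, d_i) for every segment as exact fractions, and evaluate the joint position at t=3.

  seg 0: a=-1 b=17/8 c=0 d=-5/32
  seg 1: a=2 b=1/4 c=-15/16 d=5/32
S(3) = 47/32

Δ: Δ0=3/2, Δ1=-1
row 1: diag=8, rhs=-15; c'=1/4, d'=-15/8
back: M1=-15/8
M: M0=0, M1=-15/8, M2=0
seg 0: a=-1, c=M0/2=0, d=(M1−M0)/(6·2)=-5/32, b=Δ0−h0·(2M0+M1)/6=17/8
seg 1: a=2, c=M1/2=-15/16, d=(M2−M1)/(6·2)=5/32, b=Δ1−h1·(2M1+M2)/6=1/4
t_q=3 → seg 1, τ=1; S=2+1/4·τ+-15/16·τ²+5/32·τ³=47/32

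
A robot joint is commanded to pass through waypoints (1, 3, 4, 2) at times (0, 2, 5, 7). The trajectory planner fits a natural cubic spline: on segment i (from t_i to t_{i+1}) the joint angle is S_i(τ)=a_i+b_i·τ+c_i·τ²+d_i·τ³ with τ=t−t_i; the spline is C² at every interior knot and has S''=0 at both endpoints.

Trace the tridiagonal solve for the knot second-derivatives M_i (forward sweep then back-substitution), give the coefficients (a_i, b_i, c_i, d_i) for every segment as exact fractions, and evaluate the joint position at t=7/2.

  seg 0: a=1 b=289/273 c=0 d=-4/273
  seg 1: a=3 b=241/273 c=-8/91 d=-2/63
  seg 2: a=4 b=-137/273 c=-34/91 d=17/273
S(7/2) = 209/52

Δ: Δ0=1, Δ1=1/3, Δ2=-1
row 1: diag=10, rhs=-4; c'=3/10, d'=-2/5
row 2: denom=10−3·3/10=91/10; d'=(-8−3·-2/5)/(91/10)=-68/91
back: M2=-68/91
back: M1=-2/5−3/10·-68/91=-16/91
M: M0=0, M1=-16/91, M2=-68/91, M3=0
seg 0: a=1, c=M0/2=0, d=(M1−M0)/(6·2)=-4/273, b=Δ0−h0·(2M0+M1)/6=289/273
seg 1: a=3, c=M1/2=-8/91, d=(M2−M1)/(6·3)=-2/63, b=Δ1−h1·(2M1+M2)/6=241/273
seg 2: a=4, c=M2/2=-34/91, d=(M3−M2)/(6·2)=17/273, b=Δ2−h2·(2M2+M3)/6=-137/273
t_q=7/2 → seg 1, τ=3/2; S=3+241/273·τ+-8/91·τ²+-2/63·τ³=209/52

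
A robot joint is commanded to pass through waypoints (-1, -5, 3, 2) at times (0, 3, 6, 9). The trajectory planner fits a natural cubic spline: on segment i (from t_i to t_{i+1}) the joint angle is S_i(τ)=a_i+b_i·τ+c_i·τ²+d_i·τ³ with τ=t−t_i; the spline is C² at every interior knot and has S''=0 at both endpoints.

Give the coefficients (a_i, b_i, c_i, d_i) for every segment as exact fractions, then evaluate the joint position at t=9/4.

  seg 0: a=-1 b=-13/5 c=0 d=19/135
  seg 1: a=-5 b=6/5 c=19/15 d=-7/27
  seg 2: a=3 b=9/5 c=-16/15 d=16/135
S(9/4) = -1679/320

Δ: Δ0=-4/3, Δ1=8/3, Δ2=-1/3
row 1: diag=12, rhs=24; c'=1/4, d'=2
row 2: denom=12−3·1/4=45/4; d'=(-18−3·2)/(45/4)=-32/15
back: M2=-32/15
back: M1=2−1/4·-32/15=38/15
M: M0=0, M1=38/15, M2=-32/15, M3=0
seg 0: a=-1, c=M0/2=0, d=(M1−M0)/(6·3)=19/135, b=Δ0−h0·(2M0+M1)/6=-13/5
seg 1: a=-5, c=M1/2=19/15, d=(M2−M1)/(6·3)=-7/27, b=Δ1−h1·(2M1+M2)/6=6/5
seg 2: a=3, c=M2/2=-16/15, d=(M3−M2)/(6·3)=16/135, b=Δ2−h2·(2M2+M3)/6=9/5
t_q=9/4 → seg 0, τ=9/4; S=-1+-13/5·τ+0·τ²+19/135·τ³=-1679/320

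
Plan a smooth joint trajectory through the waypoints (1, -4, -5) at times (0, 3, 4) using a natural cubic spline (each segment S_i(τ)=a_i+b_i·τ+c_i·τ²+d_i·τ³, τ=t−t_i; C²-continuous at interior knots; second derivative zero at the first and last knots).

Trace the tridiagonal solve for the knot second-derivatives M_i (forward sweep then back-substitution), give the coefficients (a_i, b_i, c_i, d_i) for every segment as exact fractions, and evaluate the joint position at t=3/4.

Δ: Δ0=-5/3, Δ1=-1
row 1: diag=8, rhs=4; c'=1/8, d'=1/2
back: M1=1/2
M: M0=0, M1=1/2, M2=0
seg 0: a=1, c=M0/2=0, d=(M1−M0)/(6·3)=1/36, b=Δ0−h0·(2M0+M1)/6=-23/12
seg 1: a=-4, c=M1/2=1/4, d=(M2−M1)/(6·1)=-1/12, b=Δ1−h1·(2M1+M2)/6=-7/6
t_q=3/4 → seg 0, τ=3/4; S=1+-23/12·τ+0·τ²+1/36·τ³=-109/256

  seg 0: a=1 b=-23/12 c=0 d=1/36
  seg 1: a=-4 b=-7/6 c=1/4 d=-1/12
S(3/4) = -109/256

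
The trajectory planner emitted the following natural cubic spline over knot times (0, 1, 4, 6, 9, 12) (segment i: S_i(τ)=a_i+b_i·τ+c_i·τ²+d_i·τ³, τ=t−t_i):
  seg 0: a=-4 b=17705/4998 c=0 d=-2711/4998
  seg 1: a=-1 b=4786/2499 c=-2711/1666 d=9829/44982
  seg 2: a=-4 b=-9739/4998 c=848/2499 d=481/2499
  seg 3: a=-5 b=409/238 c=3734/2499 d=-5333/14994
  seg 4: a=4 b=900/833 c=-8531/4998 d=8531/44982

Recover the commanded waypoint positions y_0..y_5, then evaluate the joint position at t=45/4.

y_0 = S_0(0) = a_0 = -4
y_1 = S_1(0) = a_1 = -1
y_2 = S_2(0) = a_2 = -4
y_3 = S_3(0) = a_3 = -5
y_4 = S_4(0) = a_4 = 4
y_5 = S_4(3) = -3
t_q=45/4 is in segment 4 (τ=9/4); S_4(τ)=-5315/106624

y_0=-4 y_1=-1 y_2=-4 y_3=-5 y_4=4 y_5=-3
S(45/4) = -5315/106624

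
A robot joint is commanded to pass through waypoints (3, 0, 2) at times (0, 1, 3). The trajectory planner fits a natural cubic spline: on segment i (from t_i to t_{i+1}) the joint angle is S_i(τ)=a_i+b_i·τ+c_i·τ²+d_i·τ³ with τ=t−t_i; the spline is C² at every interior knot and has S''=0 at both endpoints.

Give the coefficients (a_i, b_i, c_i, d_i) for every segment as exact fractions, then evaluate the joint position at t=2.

Δ: Δ0=-3, Δ1=1
row 1: diag=6, rhs=24; c'=1/3, d'=4
back: M1=4
M: M0=0, M1=4, M2=0
seg 0: a=3, c=M0/2=0, d=(M1−M0)/(6·1)=2/3, b=Δ0−h0·(2M0+M1)/6=-11/3
seg 1: a=0, c=M1/2=2, d=(M2−M1)/(6·2)=-1/3, b=Δ1−h1·(2M1+M2)/6=-5/3
t_q=2 → seg 1, τ=1; S=0+-5/3·τ+2·τ²+-1/3·τ³=0

  seg 0: a=3 b=-11/3 c=0 d=2/3
  seg 1: a=0 b=-5/3 c=2 d=-1/3
S(2) = 0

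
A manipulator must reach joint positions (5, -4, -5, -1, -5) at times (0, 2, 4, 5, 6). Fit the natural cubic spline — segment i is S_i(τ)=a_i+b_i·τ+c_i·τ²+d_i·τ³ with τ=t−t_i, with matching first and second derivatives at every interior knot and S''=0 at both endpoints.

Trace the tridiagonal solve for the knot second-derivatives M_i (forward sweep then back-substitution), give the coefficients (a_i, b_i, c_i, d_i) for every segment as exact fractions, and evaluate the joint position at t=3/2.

  seg 0: a=5 b=-209/42 c=0 d=5/42
  seg 1: a=-4 b=-149/42 c=5/7 d=17/42
  seg 2: a=-5 b=25/6 c=22/7 d=-139/42
  seg 3: a=-1 b=11/21 c=-95/14 d=95/42
S(3/2) = -33/16

Δ: Δ0=-9/2, Δ1=-1/2, Δ2=4, Δ3=-4
row 1: diag=8, rhs=24; c'=1/4, d'=3
row 2: denom=6−2·1/4=11/2; d'=(27−2·3)/(11/2)=42/11
row 3: denom=4−1·2/11=42/11; d'=(-48−1·42/11)/(42/11)=-95/7
back: M3=-95/7
back: M2=42/11−2/11·-95/7=44/7
back: M1=3−1/4·44/7=10/7
M: M0=0, M1=10/7, M2=44/7, M3=-95/7, M4=0
seg 0: a=5, c=M0/2=0, d=(M1−M0)/(6·2)=5/42, b=Δ0−h0·(2M0+M1)/6=-209/42
seg 1: a=-4, c=M1/2=5/7, d=(M2−M1)/(6·2)=17/42, b=Δ1−h1·(2M1+M2)/6=-149/42
seg 2: a=-5, c=M2/2=22/7, d=(M3−M2)/(6·1)=-139/42, b=Δ2−h2·(2M2+M3)/6=25/6
seg 3: a=-1, c=M3/2=-95/14, d=(M4−M3)/(6·1)=95/42, b=Δ3−h3·(2M3+M4)/6=11/21
t_q=3/2 → seg 0, τ=3/2; S=5+-209/42·τ+0·τ²+5/42·τ³=-33/16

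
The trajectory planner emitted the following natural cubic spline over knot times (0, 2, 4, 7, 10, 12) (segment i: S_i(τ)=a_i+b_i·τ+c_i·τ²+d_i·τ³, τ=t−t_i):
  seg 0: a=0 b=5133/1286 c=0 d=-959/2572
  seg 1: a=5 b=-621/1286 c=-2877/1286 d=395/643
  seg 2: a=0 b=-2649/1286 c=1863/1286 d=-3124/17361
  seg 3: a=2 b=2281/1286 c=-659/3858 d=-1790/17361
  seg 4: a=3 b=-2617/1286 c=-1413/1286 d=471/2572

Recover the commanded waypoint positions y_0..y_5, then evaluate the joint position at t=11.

y_0=0 y_1=5 y_2=0 y_3=2 y_4=3 y_5=-4
S(11) = 127/2572

y_0 = S_0(0) = a_0 = 0
y_1 = S_1(0) = a_1 = 5
y_2 = S_2(0) = a_2 = 0
y_3 = S_3(0) = a_3 = 2
y_4 = S_4(0) = a_4 = 3
y_5 = S_4(2) = -4
t_q=11 is in segment 4 (τ=1); S_4(τ)=127/2572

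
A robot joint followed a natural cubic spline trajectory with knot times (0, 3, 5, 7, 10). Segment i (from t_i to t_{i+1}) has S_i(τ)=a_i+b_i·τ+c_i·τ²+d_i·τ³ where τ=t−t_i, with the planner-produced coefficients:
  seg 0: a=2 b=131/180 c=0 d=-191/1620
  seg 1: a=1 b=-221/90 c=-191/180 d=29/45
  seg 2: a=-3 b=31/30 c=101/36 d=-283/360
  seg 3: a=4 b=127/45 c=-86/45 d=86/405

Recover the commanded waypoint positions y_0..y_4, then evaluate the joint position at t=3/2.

y_0=2 y_1=1 y_2=-3 y_3=4 y_4=1
S(3/2) = 431/160

y_0 = S_0(0) = a_0 = 2
y_1 = S_1(0) = a_1 = 1
y_2 = S_2(0) = a_2 = -3
y_3 = S_3(0) = a_3 = 4
y_4 = S_3(3) = 1
t_q=3/2 is in segment 0 (τ=3/2); S_0(τ)=431/160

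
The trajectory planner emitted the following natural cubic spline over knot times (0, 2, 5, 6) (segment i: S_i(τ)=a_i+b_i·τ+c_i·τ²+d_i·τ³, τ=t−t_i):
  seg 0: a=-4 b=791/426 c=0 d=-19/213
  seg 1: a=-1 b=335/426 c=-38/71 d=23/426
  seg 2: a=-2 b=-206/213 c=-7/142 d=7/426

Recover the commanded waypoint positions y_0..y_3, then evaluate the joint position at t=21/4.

y_0=-4 y_1=-1 y_2=-2 y_3=-3
S(21/4) = -20399/9088

y_0 = S_0(0) = a_0 = -4
y_1 = S_1(0) = a_1 = -1
y_2 = S_2(0) = a_2 = -2
y_3 = S_2(1) = -3
t_q=21/4 is in segment 2 (τ=1/4); S_2(τ)=-20399/9088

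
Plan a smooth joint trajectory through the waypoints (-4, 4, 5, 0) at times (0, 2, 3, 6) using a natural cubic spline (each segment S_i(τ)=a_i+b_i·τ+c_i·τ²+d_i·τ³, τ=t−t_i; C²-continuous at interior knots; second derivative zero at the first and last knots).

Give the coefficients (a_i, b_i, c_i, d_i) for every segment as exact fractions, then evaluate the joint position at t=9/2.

Δ: Δ0=4, Δ1=1, Δ2=-5/3
row 1: diag=6, rhs=-18; c'=1/6, d'=-3
row 2: denom=8−1·1/6=47/6; d'=(-16−1·-3)/(47/6)=-78/47
back: M2=-78/47
back: M1=-3−1/6·-78/47=-128/47
M: M0=0, M1=-128/47, M2=-78/47, M3=0
seg 0: a=-4, c=M0/2=0, d=(M1−M0)/(6·2)=-32/141, b=Δ0−h0·(2M0+M1)/6=692/141
seg 1: a=4, c=M1/2=-64/47, d=(M2−M1)/(6·1)=25/141, b=Δ1−h1·(2M1+M2)/6=308/141
seg 2: a=5, c=M2/2=-39/47, d=(M3−M2)/(6·3)=13/141, b=Δ2−h2·(2M2+M3)/6=-1/141
t_q=9/2 → seg 2, τ=3/2; S=5+-1/141·τ+-39/47·τ²+13/141·τ³=1291/376

  seg 0: a=-4 b=692/141 c=0 d=-32/141
  seg 1: a=4 b=308/141 c=-64/47 d=25/141
  seg 2: a=5 b=-1/141 c=-39/47 d=13/141
S(9/2) = 1291/376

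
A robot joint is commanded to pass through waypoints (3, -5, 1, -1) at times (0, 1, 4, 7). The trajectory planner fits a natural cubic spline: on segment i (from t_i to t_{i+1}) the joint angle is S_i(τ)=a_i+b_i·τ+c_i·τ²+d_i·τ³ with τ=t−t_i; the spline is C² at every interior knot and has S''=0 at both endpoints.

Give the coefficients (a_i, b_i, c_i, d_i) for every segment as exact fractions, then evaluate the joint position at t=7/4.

  seg 0: a=3 b=-824/87 c=0 d=128/87
  seg 1: a=-5 b=-440/87 c=128/29 d=-538/783
  seg 2: a=1 b=250/87 c=-154/87 d=154/783
S(7/4) = -6125/928

Δ: Δ0=-8, Δ1=2, Δ2=-2/3
row 1: diag=8, rhs=60; c'=3/8, d'=15/2
row 2: denom=12−3·3/8=87/8; d'=(-16−3·15/2)/(87/8)=-308/87
back: M2=-308/87
back: M1=15/2−3/8·-308/87=256/29
M: M0=0, M1=256/29, M2=-308/87, M3=0
seg 0: a=3, c=M0/2=0, d=(M1−M0)/(6·1)=128/87, b=Δ0−h0·(2M0+M1)/6=-824/87
seg 1: a=-5, c=M1/2=128/29, d=(M2−M1)/(6·3)=-538/783, b=Δ1−h1·(2M1+M2)/6=-440/87
seg 2: a=1, c=M2/2=-154/87, d=(M3−M2)/(6·3)=154/783, b=Δ2−h2·(2M2+M3)/6=250/87
t_q=7/4 → seg 1, τ=3/4; S=-5+-440/87·τ+128/29·τ²+-538/783·τ³=-6125/928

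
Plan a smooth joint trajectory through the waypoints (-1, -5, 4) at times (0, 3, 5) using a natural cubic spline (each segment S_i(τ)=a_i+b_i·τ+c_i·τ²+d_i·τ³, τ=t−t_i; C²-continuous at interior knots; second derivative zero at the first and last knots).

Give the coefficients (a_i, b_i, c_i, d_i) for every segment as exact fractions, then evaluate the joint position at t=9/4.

  seg 0: a=-1 b=-37/12 c=0 d=7/36
  seg 1: a=-5 b=13/6 c=7/4 d=-7/24
S(9/4) = -1465/256

Δ: Δ0=-4/3, Δ1=9/2
row 1: diag=10, rhs=35; c'=1/5, d'=7/2
back: M1=7/2
M: M0=0, M1=7/2, M2=0
seg 0: a=-1, c=M0/2=0, d=(M1−M0)/(6·3)=7/36, b=Δ0−h0·(2M0+M1)/6=-37/12
seg 1: a=-5, c=M1/2=7/4, d=(M2−M1)/(6·2)=-7/24, b=Δ1−h1·(2M1+M2)/6=13/6
t_q=9/4 → seg 0, τ=9/4; S=-1+-37/12·τ+0·τ²+7/36·τ³=-1465/256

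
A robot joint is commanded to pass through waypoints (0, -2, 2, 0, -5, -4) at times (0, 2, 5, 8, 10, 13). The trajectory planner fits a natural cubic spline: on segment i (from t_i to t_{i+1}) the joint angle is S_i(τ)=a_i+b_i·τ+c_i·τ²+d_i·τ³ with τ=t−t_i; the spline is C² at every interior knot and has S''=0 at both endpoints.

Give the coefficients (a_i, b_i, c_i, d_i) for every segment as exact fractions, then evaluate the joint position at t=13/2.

  seg 0: a=0 b=-1286/813 c=0 d=473/3252
  seg 1: a=-2 b=133/813 c=473/542 d=-785/4878
  seg 2: a=2 b=1715/1626 c=-156/271 d=1/1626
  seg 3: a=0 b=-1937/813 c=-309/542 d=1663/6504
  seg 4: a=-5 b=-2593/1626 c=1045/1084 d=-1045/9756
S(13/2) = 9925/4336

Δ: Δ0=-1, Δ1=4/3, Δ2=-2/3, Δ3=-5/2, Δ4=1/3
row 1: diag=10, rhs=14; c'=3/10, d'=7/5
row 2: denom=12−3·3/10=111/10; d'=(-12−3·7/5)/(111/10)=-54/37
row 3: denom=10−3·10/37=340/37; d'=(-11−3·-54/37)/(340/37)=-49/68
row 4: denom=10−2·37/170=813/85; d'=(17−2·-49/68)/(813/85)=1045/542
back: M4=1045/542
back: M3=-49/68−37/170·1045/542=-309/271
back: M2=-54/37−10/37·-309/271=-312/271
back: M1=7/5−3/10·-312/271=473/271
M: M0=0, M1=473/271, M2=-312/271, M3=-309/271, M4=1045/542, M5=0
seg 0: a=0, c=M0/2=0, d=(M1−M0)/(6·2)=473/3252, b=Δ0−h0·(2M0+M1)/6=-1286/813
seg 1: a=-2, c=M1/2=473/542, d=(M2−M1)/(6·3)=-785/4878, b=Δ1−h1·(2M1+M2)/6=133/813
seg 2: a=2, c=M2/2=-156/271, d=(M3−M2)/(6·3)=1/1626, b=Δ2−h2·(2M2+M3)/6=1715/1626
seg 3: a=0, c=M3/2=-309/542, d=(M4−M3)/(6·2)=1663/6504, b=Δ3−h3·(2M3+M4)/6=-1937/813
seg 4: a=-5, c=M4/2=1045/1084, d=(M5−M4)/(6·3)=-1045/9756, b=Δ4−h4·(2M4+M5)/6=-2593/1626
t_q=13/2 → seg 2, τ=3/2; S=2+1715/1626·τ+-156/271·τ²+1/1626·τ³=9925/4336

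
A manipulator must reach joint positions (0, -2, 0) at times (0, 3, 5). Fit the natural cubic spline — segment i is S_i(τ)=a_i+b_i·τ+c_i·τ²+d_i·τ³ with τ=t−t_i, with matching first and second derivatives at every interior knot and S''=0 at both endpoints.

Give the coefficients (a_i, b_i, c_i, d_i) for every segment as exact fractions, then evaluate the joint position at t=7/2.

  seg 0: a=0 b=-7/6 c=0 d=1/18
  seg 1: a=-2 b=1/3 c=1/2 d=-1/12
S(7/2) = -55/32

Δ: Δ0=-2/3, Δ1=1
row 1: diag=10, rhs=10; c'=1/5, d'=1
back: M1=1
M: M0=0, M1=1, M2=0
seg 0: a=0, c=M0/2=0, d=(M1−M0)/(6·3)=1/18, b=Δ0−h0·(2M0+M1)/6=-7/6
seg 1: a=-2, c=M1/2=1/2, d=(M2−M1)/(6·2)=-1/12, b=Δ1−h1·(2M1+M2)/6=1/3
t_q=7/2 → seg 1, τ=1/2; S=-2+1/3·τ+1/2·τ²+-1/12·τ³=-55/32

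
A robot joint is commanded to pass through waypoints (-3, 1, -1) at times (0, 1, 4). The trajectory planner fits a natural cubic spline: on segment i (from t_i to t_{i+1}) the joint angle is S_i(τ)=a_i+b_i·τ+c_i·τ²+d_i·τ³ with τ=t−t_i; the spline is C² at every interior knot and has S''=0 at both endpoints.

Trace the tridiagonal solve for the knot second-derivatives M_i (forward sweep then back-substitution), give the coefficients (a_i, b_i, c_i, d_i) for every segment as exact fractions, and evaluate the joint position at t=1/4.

Δ: Δ0=4, Δ1=-2/3
row 1: diag=8, rhs=-28; c'=3/8, d'=-7/2
back: M1=-7/2
M: M0=0, M1=-7/2, M2=0
seg 0: a=-3, c=M0/2=0, d=(M1−M0)/(6·1)=-7/12, b=Δ0−h0·(2M0+M1)/6=55/12
seg 1: a=1, c=M1/2=-7/4, d=(M2−M1)/(6·3)=7/36, b=Δ1−h1·(2M1+M2)/6=17/6
t_q=1/4 → seg 0, τ=1/4; S=-3+55/12·τ+0·τ²+-7/12·τ³=-477/256

  seg 0: a=-3 b=55/12 c=0 d=-7/12
  seg 1: a=1 b=17/6 c=-7/4 d=7/36
S(1/4) = -477/256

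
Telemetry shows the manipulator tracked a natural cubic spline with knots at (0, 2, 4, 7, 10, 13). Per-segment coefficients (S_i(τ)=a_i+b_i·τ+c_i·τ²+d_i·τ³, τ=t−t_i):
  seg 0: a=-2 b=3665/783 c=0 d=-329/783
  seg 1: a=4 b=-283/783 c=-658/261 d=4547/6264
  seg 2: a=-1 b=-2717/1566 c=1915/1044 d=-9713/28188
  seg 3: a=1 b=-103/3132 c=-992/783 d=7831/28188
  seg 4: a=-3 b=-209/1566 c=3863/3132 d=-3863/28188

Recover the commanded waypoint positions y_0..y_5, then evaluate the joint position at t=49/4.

y_0=-2 y_1=4 y_2=-1 y_3=1 y_4=-3 y_5=4
S(49/4) = 30797/22272

y_0 = S_0(0) = a_0 = -2
y_1 = S_1(0) = a_1 = 4
y_2 = S_2(0) = a_2 = -1
y_3 = S_3(0) = a_3 = 1
y_4 = S_4(0) = a_4 = -3
y_5 = S_4(3) = 4
t_q=49/4 is in segment 4 (τ=9/4); S_4(τ)=30797/22272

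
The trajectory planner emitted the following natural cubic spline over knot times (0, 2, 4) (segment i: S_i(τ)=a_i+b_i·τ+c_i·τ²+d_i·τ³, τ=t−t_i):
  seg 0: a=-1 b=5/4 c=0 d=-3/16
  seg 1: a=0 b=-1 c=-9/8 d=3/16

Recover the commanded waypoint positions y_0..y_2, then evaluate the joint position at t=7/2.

y_0 = S_0(0) = a_0 = -1
y_1 = S_1(0) = a_1 = 0
y_2 = S_1(2) = -5
t_q=7/2 is in segment 1 (τ=3/2); S_1(τ)=-435/128

y_0=-1 y_1=0 y_2=-5
S(7/2) = -435/128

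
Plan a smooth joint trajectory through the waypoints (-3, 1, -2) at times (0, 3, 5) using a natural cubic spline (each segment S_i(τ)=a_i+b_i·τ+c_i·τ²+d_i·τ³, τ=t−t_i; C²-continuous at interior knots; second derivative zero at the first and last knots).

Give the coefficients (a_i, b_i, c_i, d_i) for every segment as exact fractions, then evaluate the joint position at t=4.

Δ: Δ0=4/3, Δ1=-3/2
row 1: diag=10, rhs=-17; c'=1/5, d'=-17/10
back: M1=-17/10
M: M0=0, M1=-17/10, M2=0
seg 0: a=-3, c=M0/2=0, d=(M1−M0)/(6·3)=-17/180, b=Δ0−h0·(2M0+M1)/6=131/60
seg 1: a=1, c=M1/2=-17/20, d=(M2−M1)/(6·2)=17/120, b=Δ1−h1·(2M1+M2)/6=-11/30
t_q=4 → seg 1, τ=1; S=1+-11/30·τ+-17/20·τ²+17/120·τ³=-3/40

  seg 0: a=-3 b=131/60 c=0 d=-17/180
  seg 1: a=1 b=-11/30 c=-17/20 d=17/120
S(4) = -3/40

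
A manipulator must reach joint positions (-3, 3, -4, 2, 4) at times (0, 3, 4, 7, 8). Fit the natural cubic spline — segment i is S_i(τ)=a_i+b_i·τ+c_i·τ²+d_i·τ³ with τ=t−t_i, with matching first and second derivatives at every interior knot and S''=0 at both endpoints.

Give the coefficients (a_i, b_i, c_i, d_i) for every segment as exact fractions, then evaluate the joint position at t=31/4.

  seg 0: a=-3 b=95/16 c=0 d=-7/16
  seg 1: a=3 b=-47/8 c=-63/16 d=45/16
  seg 2: a=-4 b=-85/16 c=9/2 d=-11/16
  seg 3: a=2 b=25/8 c=-27/16 d=9/16
S(31/4) = 3719/1024

Δ: Δ0=2, Δ1=-7, Δ2=2, Δ3=2
row 1: diag=8, rhs=-54; c'=1/8, d'=-27/4
row 2: denom=8−1·1/8=63/8; d'=(54−1·-27/4)/(63/8)=54/7
row 3: denom=8−3·8/21=48/7; d'=(0−3·54/7)/(48/7)=-27/8
back: M3=-27/8
back: M2=54/7−8/21·-27/8=9
back: M1=-27/4−1/8·9=-63/8
M: M0=0, M1=-63/8, M2=9, M3=-27/8, M4=0
seg 0: a=-3, c=M0/2=0, d=(M1−M0)/(6·3)=-7/16, b=Δ0−h0·(2M0+M1)/6=95/16
seg 1: a=3, c=M1/2=-63/16, d=(M2−M1)/(6·1)=45/16, b=Δ1−h1·(2M1+M2)/6=-47/8
seg 2: a=-4, c=M2/2=9/2, d=(M3−M2)/(6·3)=-11/16, b=Δ2−h2·(2M2+M3)/6=-85/16
seg 3: a=2, c=M3/2=-27/16, d=(M4−M3)/(6·1)=9/16, b=Δ3−h3·(2M3+M4)/6=25/8
t_q=31/4 → seg 3, τ=3/4; S=2+25/8·τ+-27/16·τ²+9/16·τ³=3719/1024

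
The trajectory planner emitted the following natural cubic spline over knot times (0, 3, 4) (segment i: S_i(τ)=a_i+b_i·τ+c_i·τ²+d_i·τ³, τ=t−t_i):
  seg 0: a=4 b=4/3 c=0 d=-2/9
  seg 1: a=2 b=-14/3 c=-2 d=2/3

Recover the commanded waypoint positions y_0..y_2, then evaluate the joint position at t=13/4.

y_0=4 y_1=2 y_2=-4
S(13/4) = 23/32

y_0 = S_0(0) = a_0 = 4
y_1 = S_1(0) = a_1 = 2
y_2 = S_1(1) = -4
t_q=13/4 is in segment 1 (τ=1/4); S_1(τ)=23/32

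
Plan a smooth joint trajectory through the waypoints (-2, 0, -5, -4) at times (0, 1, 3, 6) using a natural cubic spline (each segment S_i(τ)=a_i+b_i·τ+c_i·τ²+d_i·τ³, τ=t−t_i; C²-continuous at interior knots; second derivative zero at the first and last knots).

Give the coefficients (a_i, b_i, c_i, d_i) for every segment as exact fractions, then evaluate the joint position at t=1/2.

  seg 0: a=-2 b=61/21 c=0 d=-19/21
  seg 1: a=0 b=4/21 c=-19/7 d=115/168
  seg 2: a=-5 b=-103/42 c=39/28 d=-13/84
S(1/2) = -37/56

Δ: Δ0=2, Δ1=-5/2, Δ2=1/3
row 1: diag=6, rhs=-27; c'=1/3, d'=-9/2
row 2: denom=10−2·1/3=28/3; d'=(17−2·-9/2)/(28/3)=39/14
back: M2=39/14
back: M1=-9/2−1/3·39/14=-38/7
M: M0=0, M1=-38/7, M2=39/14, M3=0
seg 0: a=-2, c=M0/2=0, d=(M1−M0)/(6·1)=-19/21, b=Δ0−h0·(2M0+M1)/6=61/21
seg 1: a=0, c=M1/2=-19/7, d=(M2−M1)/(6·2)=115/168, b=Δ1−h1·(2M1+M2)/6=4/21
seg 2: a=-5, c=M2/2=39/28, d=(M3−M2)/(6·3)=-13/84, b=Δ2−h2·(2M2+M3)/6=-103/42
t_q=1/2 → seg 0, τ=1/2; S=-2+61/21·τ+0·τ²+-19/21·τ³=-37/56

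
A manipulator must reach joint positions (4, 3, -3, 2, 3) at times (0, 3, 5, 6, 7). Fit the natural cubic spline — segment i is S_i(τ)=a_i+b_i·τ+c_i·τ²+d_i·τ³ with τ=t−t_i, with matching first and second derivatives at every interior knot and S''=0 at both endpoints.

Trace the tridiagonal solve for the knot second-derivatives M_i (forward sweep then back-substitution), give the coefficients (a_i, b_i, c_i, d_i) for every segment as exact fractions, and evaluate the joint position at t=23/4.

Δ: Δ0=-1/3, Δ1=-3, Δ2=5, Δ3=1
row 1: diag=10, rhs=-16; c'=1/5, d'=-8/5
row 2: denom=6−2·1/5=28/5; d'=(48−2·-8/5)/(28/5)=64/7
row 3: denom=4−1·5/28=107/28; d'=(-24−1·64/7)/(107/28)=-928/107
back: M3=-928/107
back: M2=64/7−5/28·-928/107=1144/107
back: M1=-8/5−1/5·1144/107=-400/107
M: M0=0, M1=-400/107, M2=1144/107, M3=-928/107, M4=0
seg 0: a=4, c=M0/2=0, d=(M1−M0)/(6·3)=-200/963, b=Δ0−h0·(2M0+M1)/6=493/321
seg 1: a=3, c=M1/2=-200/107, d=(M2−M1)/(6·2)=386/321, b=Δ1−h1·(2M1+M2)/6=-1307/321
seg 2: a=-3, c=M2/2=572/107, d=(M3−M2)/(6·1)=-1036/321, b=Δ2−h2·(2M2+M3)/6=925/321
seg 3: a=2, c=M3/2=-464/107, d=(M4−M3)/(6·1)=464/321, b=Δ3−h3·(2M3+M4)/6=1249/321
t_q=23/4 → seg 2, τ=3/4; S=-3+925/321·τ+572/107·τ²+-1036/321·τ³=1381/1712

  seg 0: a=4 b=493/321 c=0 d=-200/963
  seg 1: a=3 b=-1307/321 c=-200/107 d=386/321
  seg 2: a=-3 b=925/321 c=572/107 d=-1036/321
  seg 3: a=2 b=1249/321 c=-464/107 d=464/321
S(23/4) = 1381/1712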